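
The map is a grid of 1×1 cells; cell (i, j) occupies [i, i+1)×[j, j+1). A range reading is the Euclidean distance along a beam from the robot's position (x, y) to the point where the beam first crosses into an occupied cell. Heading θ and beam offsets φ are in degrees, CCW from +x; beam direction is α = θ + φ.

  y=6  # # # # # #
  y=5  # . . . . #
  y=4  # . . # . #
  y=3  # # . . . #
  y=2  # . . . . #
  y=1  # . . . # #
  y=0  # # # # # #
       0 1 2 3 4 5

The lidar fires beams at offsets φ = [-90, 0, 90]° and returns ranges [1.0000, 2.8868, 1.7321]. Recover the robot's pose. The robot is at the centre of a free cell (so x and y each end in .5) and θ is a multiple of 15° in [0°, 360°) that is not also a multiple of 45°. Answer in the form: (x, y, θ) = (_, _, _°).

Candidates: 17 free-cell centres × 16 headings = 272 poses. Raycast each; keep the one whose scan matches to 4 dp.
  (2.5, 3.5, 15°): beam 1 = 2.5882 ≠ 1.0000 ✗
  (4.5, 5.5, 300°): beam 2 = 1.0000 ≠ 2.8868 ✗
  (1.5, 1.5, 195°): beam 1 = 1.5529 ≠ 1.0000 ✗
  …
  (2.5, 1.5, 60°): r_1=1.0000, r_2=2.8868, r_3=1.7321 — all match ✓
Unique over the lattice → pose = (2.5, 1.5, 60°).

(x, y, θ) = (2.5, 1.5, 60°)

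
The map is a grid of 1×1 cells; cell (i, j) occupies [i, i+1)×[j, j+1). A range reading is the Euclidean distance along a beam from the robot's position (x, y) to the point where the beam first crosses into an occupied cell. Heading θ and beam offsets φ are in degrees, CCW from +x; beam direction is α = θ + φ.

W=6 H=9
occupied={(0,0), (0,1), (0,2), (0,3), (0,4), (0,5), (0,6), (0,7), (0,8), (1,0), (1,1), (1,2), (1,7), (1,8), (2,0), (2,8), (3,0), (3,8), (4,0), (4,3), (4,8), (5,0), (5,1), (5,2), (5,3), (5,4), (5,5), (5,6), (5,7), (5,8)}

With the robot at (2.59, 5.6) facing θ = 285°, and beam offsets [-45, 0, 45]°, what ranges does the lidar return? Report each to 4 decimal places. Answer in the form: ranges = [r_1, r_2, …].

ranges = [3.0022, 4.7623, 2.7828]

beam 1: φ=-45°, α=240°
  cosα=-0.5000 sinα=-0.8660 | (2,5) | tMaxX 1.1800 tMaxY 0.6928 | tΔX 2.0000 tΔY 1.1547
    t=0.6928 [y] (2,4)
    t=1.1800 [x] (1,4)
    t=1.8475 [y] (1,3)
    t=3.0022 [y] (1,2) — stop
  → r_1 = 3.0022
beam 2: φ=0°, α=285°
  cosα=0.2588 sinα=-0.9659 | (2,5) | tMaxX 1.5841 tMaxY 0.6212 | tΔX 3.8637 tΔY 1.0353
    t=0.6212 [y] (2,4)
    t=1.5841 [x] (3,4)
    t=1.6564 [y] (3,3)
    t=2.6917 [y] (3,2)
    t=3.7270 [y] (3,1)
    t=4.7623 [y] (3,0) — stop
  → r_2 = 4.7623
beam 3: φ=45°, α=330°
  cosα=0.8660 sinα=-0.5000 | (2,5) | tMaxX 0.4734 tMaxY 1.2000 | tΔX 1.1547 tΔY 2.0000
    t=0.4734 [x] (3,5)
    t=1.2000 [y] (3,4)
    t=1.6281 [x] (4,4)
    t=2.7828 [x] (5,4) — stop
  → r_3 = 2.7828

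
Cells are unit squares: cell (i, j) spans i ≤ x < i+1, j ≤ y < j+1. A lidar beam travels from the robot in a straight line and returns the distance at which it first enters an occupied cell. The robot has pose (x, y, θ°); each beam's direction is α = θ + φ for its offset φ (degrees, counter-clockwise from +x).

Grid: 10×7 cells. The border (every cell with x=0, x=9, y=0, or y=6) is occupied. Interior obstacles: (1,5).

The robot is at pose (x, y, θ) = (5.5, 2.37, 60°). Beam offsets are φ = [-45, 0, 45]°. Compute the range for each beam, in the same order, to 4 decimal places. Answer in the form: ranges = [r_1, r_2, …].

beam 1: φ=-45°, α=15°
  direction (0.9659, 0.2588); cell (5,2); t to first gridline: x 0.5176, y 2.4341 (then +1.0353 / +3.8637)
    (6,2) via x @ 0.5176
    (7,2) via x @ 1.5529
    (7,3) via y @ 2.4341
    (8,3) via x @ 2.5882
    (9,3) via x @ 3.6235  # hit
  → r_1 = 3.6235
beam 2: φ=0°, α=60°
  direction (0.5000, 0.8660); cell (5,2); t to first gridline: x 1.0000, y 0.7275 (then +2.0000 / +1.1547)
    (5,3) via y @ 0.7275
    (6,3) via x @ 1.0000
    (6,4) via y @ 1.8822
    (7,4) via x @ 3.0000
    (7,5) via y @ 3.0369
    (7,6) via y @ 4.1916  # hit
  → r_2 = 4.1916
beam 3: φ=45°, α=105°
  direction (-0.2588, 0.9659); cell (5,2); t to first gridline: x 1.9319, y 0.6522 (then +3.8637 / +1.0353)
    (5,3) via y @ 0.6522
    (5,4) via y @ 1.6875
    (4,4) via x @ 1.9319
    (4,5) via y @ 2.7228
    (4,6) via y @ 3.7581  # hit
  → r_3 = 3.7581

ranges = [3.6235, 4.1916, 3.7581]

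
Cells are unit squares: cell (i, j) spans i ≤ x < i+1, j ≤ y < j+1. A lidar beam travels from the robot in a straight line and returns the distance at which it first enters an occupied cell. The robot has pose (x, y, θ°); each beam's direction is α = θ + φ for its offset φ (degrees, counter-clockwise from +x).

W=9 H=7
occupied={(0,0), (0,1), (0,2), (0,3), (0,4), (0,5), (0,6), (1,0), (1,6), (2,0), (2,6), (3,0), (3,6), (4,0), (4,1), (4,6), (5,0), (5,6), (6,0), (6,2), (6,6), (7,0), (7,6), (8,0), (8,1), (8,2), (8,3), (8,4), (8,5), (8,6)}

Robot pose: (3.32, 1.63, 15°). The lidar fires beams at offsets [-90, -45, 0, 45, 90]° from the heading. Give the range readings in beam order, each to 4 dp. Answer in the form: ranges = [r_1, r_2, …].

beam 1: φ=-90°, α=285°
  d=(0.2588,-0.9659)  start (3,1)  tX=2.6273 tY=0.6522  stride 1/|dx|=3.8637 1/|dy|=1.0353
    cross y-line → (3,0), t=0.6522 (wall)
  → r_1 = 0.6522
beam 2: φ=-45°, α=330°
  d=(0.8660,-0.5000)  start (3,1)  tX=0.7852 tY=1.2600  stride 1/|dx|=1.1547 1/|dy|=2.0000
    cross x-line → (4,1), t=0.7852 (wall)
  → r_2 = 0.7852
beam 3: φ=0°, α=15°
  d=(0.9659,0.2588)  start (3,1)  tX=0.7040 tY=1.4296  stride 1/|dx|=1.0353 1/|dy|=3.8637
    cross x-line → (4,1), t=0.7040 (wall)
  → r_3 = 0.7040
beam 4: φ=45°, α=60°
  d=(0.5000,0.8660)  start (3,1)  tX=1.3600 tY=0.4272  stride 1/|dx|=2.0000 1/|dy|=1.1547
    cross y-line → (3,2), t=0.4272
    cross x-line → (4,2), t=1.3600
    cross y-line → (4,3), t=1.5819
    cross y-line → (4,4), t=2.7366
    cross x-line → (5,4), t=3.3600
    cross y-line → (5,5), t=3.8913
    cross y-line → (5,6), t=5.0460 (wall)
  → r_4 = 5.0460
beam 5: φ=90°, α=105°
  d=(-0.2588,0.9659)  start (3,1)  tX=1.2364 tY=0.3831  stride 1/|dx|=3.8637 1/|dy|=1.0353
    cross y-line → (3,2), t=0.3831
    cross x-line → (2,2), t=1.2364
    cross y-line → (2,3), t=1.4183
    cross y-line → (2,4), t=2.4536
    cross y-line → (2,5), t=3.4889
    cross y-line → (2,6), t=4.5242 (wall)
  → r_5 = 4.5242

ranges = [0.6522, 0.7852, 0.7040, 5.0460, 4.5242]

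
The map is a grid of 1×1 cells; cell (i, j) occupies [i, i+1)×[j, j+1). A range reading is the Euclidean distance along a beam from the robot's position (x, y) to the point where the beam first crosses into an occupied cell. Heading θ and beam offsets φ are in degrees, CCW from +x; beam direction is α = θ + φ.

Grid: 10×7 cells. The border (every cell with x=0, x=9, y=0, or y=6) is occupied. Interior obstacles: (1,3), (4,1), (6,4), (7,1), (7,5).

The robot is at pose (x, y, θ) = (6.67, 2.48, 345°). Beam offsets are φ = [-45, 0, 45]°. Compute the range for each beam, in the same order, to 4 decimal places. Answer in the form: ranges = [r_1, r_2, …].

ranges = [0.6600, 2.4122, 2.6905]

beam 1: φ=-45°, α=300°
  cosα=0.5000 sinα=-0.8660 | (6,2) | tMaxX 0.6600 tMaxY 0.5543 | tΔX 2.0000 tΔY 1.1547
    t=0.5543 [y] (6,1)
    t=0.6600 [x] (7,1) — stop
  → r_1 = 0.6600
beam 2: φ=0°, α=345°
  cosα=0.9659 sinα=-0.2588 | (6,2) | tMaxX 0.3416 tMaxY 1.8546 | tΔX 1.0353 tΔY 3.8637
    t=0.3416 [x] (7,2)
    t=1.3769 [x] (8,2)
    t=1.8546 [y] (8,1)
    t=2.4122 [x] (9,1) — stop
  → r_2 = 2.4122
beam 3: φ=45°, α=30°
  cosα=0.8660 sinα=0.5000 | (6,2) | tMaxX 0.3811 tMaxY 1.0400 | tΔX 1.1547 tΔY 2.0000
    t=0.3811 [x] (7,2)
    t=1.0400 [y] (7,3)
    t=1.5358 [x] (8,3)
    t=2.6905 [x] (9,3) — stop
  → r_3 = 2.6905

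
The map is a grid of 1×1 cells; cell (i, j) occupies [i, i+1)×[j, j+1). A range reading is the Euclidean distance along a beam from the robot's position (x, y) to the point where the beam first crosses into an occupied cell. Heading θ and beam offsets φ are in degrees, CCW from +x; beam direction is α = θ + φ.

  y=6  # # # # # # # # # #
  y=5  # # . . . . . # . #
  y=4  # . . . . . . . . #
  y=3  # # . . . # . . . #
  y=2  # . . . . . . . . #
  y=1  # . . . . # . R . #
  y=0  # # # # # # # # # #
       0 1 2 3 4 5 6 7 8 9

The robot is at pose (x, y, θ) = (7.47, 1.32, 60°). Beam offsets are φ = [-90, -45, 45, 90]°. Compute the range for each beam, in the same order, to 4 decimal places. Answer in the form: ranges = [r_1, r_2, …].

beam 1: φ=-90°, α=330°
  direction (0.8660, -0.5000); cell (7,1); t to first gridline: x 0.6120, y 0.6400 (then +1.1547 / +2.0000)
    (8,1) via x @ 0.6120
    (8,0) via y @ 0.6400  # hit
  → r_1 = 0.6400
beam 2: φ=-45°, α=15°
  direction (0.9659, 0.2588); cell (7,1); t to first gridline: x 0.5487, y 2.6273 (then +1.0353 / +3.8637)
    (8,1) via x @ 0.5487
    (9,1) via x @ 1.5840  # hit
  → r_2 = 1.5840
beam 3: φ=45°, α=105°
  direction (-0.2588, 0.9659); cell (7,1); t to first gridline: x 1.8159, y 0.7040 (then +3.8637 / +1.0353)
    (7,2) via y @ 0.7040
    (7,3) via y @ 1.7393
    (6,3) via x @ 1.8159
    (6,4) via y @ 2.7745
    (6,5) via y @ 3.8098
    (6,6) via y @ 4.8451  # hit
  → r_3 = 4.8451
beam 4: φ=90°, α=150°
  direction (-0.8660, 0.5000); cell (7,1); t to first gridline: x 0.5427, y 1.3600 (then +1.1547 / +2.0000)
    (6,1) via x @ 0.5427
    (6,2) via y @ 1.3600
    (5,2) via x @ 1.6974
    (4,2) via x @ 2.8521
    (4,3) via y @ 3.3600
    (3,3) via x @ 4.0068
    (2,3) via x @ 5.1615
    (2,4) via y @ 5.3600
    (1,4) via x @ 6.3162
    (1,5) via y @ 7.3600  # hit
  → r_4 = 7.3600

ranges = [0.6400, 1.5840, 4.8451, 7.3600]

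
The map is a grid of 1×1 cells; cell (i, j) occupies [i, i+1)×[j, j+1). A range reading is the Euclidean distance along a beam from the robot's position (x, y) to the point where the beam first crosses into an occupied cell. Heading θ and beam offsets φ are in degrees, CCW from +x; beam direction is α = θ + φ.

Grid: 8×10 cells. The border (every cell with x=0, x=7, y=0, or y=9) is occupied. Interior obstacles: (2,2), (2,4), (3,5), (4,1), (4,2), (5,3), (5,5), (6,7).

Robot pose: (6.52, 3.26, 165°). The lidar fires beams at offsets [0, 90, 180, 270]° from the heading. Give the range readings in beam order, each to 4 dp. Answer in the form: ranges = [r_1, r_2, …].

ranges = [0.5383, 2.3397, 0.4969, 1.8546]

beam 1: φ=0°, α=165°
  cosα=-0.9659 sinα=0.2588 | (6,3) | tMaxX 0.5383 tMaxY 2.8591 | tΔX 1.0353 tΔY 3.8637
    t=0.5383 [x] (5,3) — stop
  → r_1 = 0.5383
beam 2: φ=90°, α=255°
  cosα=-0.2588 sinα=-0.9659 | (6,3) | tMaxX 2.0091 tMaxY 0.2692 | tΔX 3.8637 tΔY 1.0353
    t=0.2692 [y] (6,2)
    t=1.3044 [y] (6,1)
    t=2.0091 [x] (5,1)
    t=2.3397 [y] (5,0) — stop
  → r_2 = 2.3397
beam 3: φ=180°, α=345°
  cosα=0.9659 sinα=-0.2588 | (6,3) | tMaxX 0.4969 tMaxY 1.0046 | tΔX 1.0353 tΔY 3.8637
    t=0.4969 [x] (7,3) — stop
  → r_3 = 0.4969
beam 4: φ=270°, α=75°
  cosα=0.2588 sinα=0.9659 | (6,3) | tMaxX 1.8546 tMaxY 0.7661 | tΔX 3.8637 tΔY 1.0353
    t=0.7661 [y] (6,4)
    t=1.8014 [y] (6,5)
    t=1.8546 [x] (7,5) — stop
  → r_4 = 1.8546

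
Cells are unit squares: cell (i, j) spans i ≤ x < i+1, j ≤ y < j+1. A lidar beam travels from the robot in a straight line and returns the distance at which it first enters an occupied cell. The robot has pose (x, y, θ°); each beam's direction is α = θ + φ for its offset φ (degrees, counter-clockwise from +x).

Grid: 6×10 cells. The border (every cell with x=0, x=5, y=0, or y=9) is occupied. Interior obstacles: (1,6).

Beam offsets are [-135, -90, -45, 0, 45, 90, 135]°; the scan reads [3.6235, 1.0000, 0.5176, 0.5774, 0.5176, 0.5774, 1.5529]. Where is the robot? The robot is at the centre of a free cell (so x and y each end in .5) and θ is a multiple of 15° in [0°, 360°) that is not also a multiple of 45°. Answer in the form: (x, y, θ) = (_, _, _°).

(x, y, θ) = (1.5, 8.5, 120°)

Enumerate (i+0.5, j+0.5, θ) over the 31 free cells and 16 admissible headings. For each, cast all 7 beams and compare to the given ranges.
  (4.5, 8.5, 195°): beam 1 = 0.5774 ≠ 3.6235 ✗
  (4.5, 6.5, 150°): beam 1 = 0.5176 ≠ 3.6235 ✗
  (1.5, 3.5, 75°): beam 1 = 2.8868 ≠ 3.6235 ✗
  …
  (1.5, 8.5, 120°): r_1=3.6235, r_2=1.0000, r_3=0.5176, r_4=0.5774, r_5=0.5176, r_6=0.5774, r_7=1.5529 — all match ✓
No second candidate reproduces the full scan.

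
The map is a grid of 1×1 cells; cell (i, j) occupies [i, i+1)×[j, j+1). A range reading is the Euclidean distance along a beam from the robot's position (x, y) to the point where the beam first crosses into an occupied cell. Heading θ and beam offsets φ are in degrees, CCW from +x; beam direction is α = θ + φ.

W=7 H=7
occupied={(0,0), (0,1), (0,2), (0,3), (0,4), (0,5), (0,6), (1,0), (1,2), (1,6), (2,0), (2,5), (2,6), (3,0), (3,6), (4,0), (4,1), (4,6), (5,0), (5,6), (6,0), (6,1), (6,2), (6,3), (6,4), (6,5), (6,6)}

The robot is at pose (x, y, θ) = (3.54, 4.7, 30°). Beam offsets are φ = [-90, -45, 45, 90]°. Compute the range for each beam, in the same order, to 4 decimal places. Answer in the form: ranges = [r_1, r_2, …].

ranges = [4.2724, 2.5468, 1.3459, 1.0800]

beam 1: φ=-90°, α=300°
  dir = (cos 300°, sin 300°) = (0.5000, -0.8660); from cell (3,4)
  next x-line at t=0.9200, next y-line at t=0.8083; Δt_x=2.0000, Δt_y=1.1547
    y: enter (3,3) at t=0.8083
    x: enter (4,3) at t=0.9200
    y: enter (4,2) at t=1.9630
    x: enter (5,2) at t=2.9200
    y: enter (5,1) at t=3.1177
    y: enter (5,0) at t=4.2724 ← occupied
  → r_1 = 4.2724
beam 2: φ=-45°, α=345°
  dir = (cos 345°, sin 345°) = (0.9659, -0.2588); from cell (3,4)
  next x-line at t=0.4762, next y-line at t=2.7046; Δt_x=1.0353, Δt_y=3.8637
    x: enter (4,4) at t=0.4762
    x: enter (5,4) at t=1.5115
    x: enter (6,4) at t=2.5468 ← occupied
  → r_2 = 2.5468
beam 3: φ=45°, α=75°
  dir = (cos 75°, sin 75°) = (0.2588, 0.9659); from cell (3,4)
  next x-line at t=1.7773, next y-line at t=0.3106; Δt_x=3.8637, Δt_y=1.0353
    y: enter (3,5) at t=0.3106
    y: enter (3,6) at t=1.3459 ← occupied
  → r_3 = 1.3459
beam 4: φ=90°, α=120°
  dir = (cos 120°, sin 120°) = (-0.5000, 0.8660); from cell (3,4)
  next x-line at t=1.0800, next y-line at t=0.3464; Δt_x=2.0000, Δt_y=1.1547
    y: enter (3,5) at t=0.3464
    x: enter (2,5) at t=1.0800 ← occupied
  → r_4 = 1.0800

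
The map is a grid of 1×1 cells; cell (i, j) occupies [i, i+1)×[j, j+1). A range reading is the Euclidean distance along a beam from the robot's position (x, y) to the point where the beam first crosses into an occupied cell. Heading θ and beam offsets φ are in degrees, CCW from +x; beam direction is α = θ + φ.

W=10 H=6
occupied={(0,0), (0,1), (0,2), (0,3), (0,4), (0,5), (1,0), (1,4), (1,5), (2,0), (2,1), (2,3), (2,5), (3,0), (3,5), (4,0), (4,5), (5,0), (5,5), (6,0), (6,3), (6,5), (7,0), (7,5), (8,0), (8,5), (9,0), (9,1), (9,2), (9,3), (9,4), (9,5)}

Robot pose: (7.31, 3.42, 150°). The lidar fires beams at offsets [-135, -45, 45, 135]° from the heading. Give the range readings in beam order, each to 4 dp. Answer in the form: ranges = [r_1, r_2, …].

ranges = [1.7496, 1.6357, 0.3209, 2.5054]

beam 1: φ=-135°, α=15°
  direction (0.9659, 0.2588); cell (7,3); t to first gridline: x 0.7143, y 2.2409 (then +1.0353 / +3.8637)
    (8,3) via x @ 0.7143
    (9,3) via x @ 1.7496  # hit
  → r_1 = 1.7496
beam 2: φ=-45°, α=105°
  direction (-0.2588, 0.9659); cell (7,3); t to first gridline: x 1.1977, y 0.6005 (then +3.8637 / +1.0353)
    (7,4) via y @ 0.6005
    (6,4) via x @ 1.1977
    (6,5) via y @ 1.6357  # hit
  → r_2 = 1.6357
beam 3: φ=45°, α=195°
  direction (-0.9659, -0.2588); cell (7,3); t to first gridline: x 0.3209, y 1.6228 (then +1.0353 / +3.8637)
    (6,3) via x @ 0.3209  # hit
  → r_3 = 0.3209
beam 4: φ=135°, α=285°
  direction (0.2588, -0.9659); cell (7,3); t to first gridline: x 2.6660, y 0.4348 (then +3.8637 / +1.0353)
    (7,2) via y @ 0.4348
    (7,1) via y @ 1.4701
    (7,0) via y @ 2.5054  # hit
  → r_4 = 2.5054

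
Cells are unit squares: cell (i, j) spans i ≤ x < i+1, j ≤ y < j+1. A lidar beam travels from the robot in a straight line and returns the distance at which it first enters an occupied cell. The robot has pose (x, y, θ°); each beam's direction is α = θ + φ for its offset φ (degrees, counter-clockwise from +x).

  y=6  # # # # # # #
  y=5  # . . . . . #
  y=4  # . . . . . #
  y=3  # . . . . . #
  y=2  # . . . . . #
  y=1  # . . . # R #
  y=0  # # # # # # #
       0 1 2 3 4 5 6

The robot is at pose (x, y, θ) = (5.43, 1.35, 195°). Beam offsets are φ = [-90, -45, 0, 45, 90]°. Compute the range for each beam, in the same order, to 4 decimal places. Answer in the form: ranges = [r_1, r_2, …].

ranges = [4.8140, 0.4965, 0.4452, 0.4041, 0.3623]

beam 1: φ=-90°, α=105°
  dir = (cos 105°, sin 105°) = (-0.2588, 0.9659); from cell (5,1)
  next x-line at t=1.6614, next y-line at t=0.6729; Δt_x=3.8637, Δt_y=1.0353
    y: enter (5,2) at t=0.6729
    x: enter (4,2) at t=1.6614
    y: enter (4,3) at t=1.7082
    y: enter (4,4) at t=2.7435
    y: enter (4,5) at t=3.7788
    y: enter (4,6) at t=4.8140 ← occupied
  → r_1 = 4.8140
beam 2: φ=-45°, α=150°
  dir = (cos 150°, sin 150°) = (-0.8660, 0.5000); from cell (5,1)
  next x-line at t=0.4965, next y-line at t=1.3000; Δt_x=1.1547, Δt_y=2.0000
    x: enter (4,1) at t=0.4965 ← occupied
  → r_2 = 0.4965
beam 3: φ=0°, α=195°
  dir = (cos 195°, sin 195°) = (-0.9659, -0.2588); from cell (5,1)
  next x-line at t=0.4452, next y-line at t=1.3523; Δt_x=1.0353, Δt_y=3.8637
    x: enter (4,1) at t=0.4452 ← occupied
  → r_3 = 0.4452
beam 4: φ=45°, α=240°
  dir = (cos 240°, sin 240°) = (-0.5000, -0.8660); from cell (5,1)
  next x-line at t=0.8600, next y-line at t=0.4041; Δt_x=2.0000, Δt_y=1.1547
    y: enter (5,0) at t=0.4041 ← occupied
  → r_4 = 0.4041
beam 5: φ=90°, α=285°
  dir = (cos 285°, sin 285°) = (0.2588, -0.9659); from cell (5,1)
  next x-line at t=2.2023, next y-line at t=0.3623; Δt_x=3.8637, Δt_y=1.0353
    y: enter (5,0) at t=0.3623 ← occupied
  → r_5 = 0.3623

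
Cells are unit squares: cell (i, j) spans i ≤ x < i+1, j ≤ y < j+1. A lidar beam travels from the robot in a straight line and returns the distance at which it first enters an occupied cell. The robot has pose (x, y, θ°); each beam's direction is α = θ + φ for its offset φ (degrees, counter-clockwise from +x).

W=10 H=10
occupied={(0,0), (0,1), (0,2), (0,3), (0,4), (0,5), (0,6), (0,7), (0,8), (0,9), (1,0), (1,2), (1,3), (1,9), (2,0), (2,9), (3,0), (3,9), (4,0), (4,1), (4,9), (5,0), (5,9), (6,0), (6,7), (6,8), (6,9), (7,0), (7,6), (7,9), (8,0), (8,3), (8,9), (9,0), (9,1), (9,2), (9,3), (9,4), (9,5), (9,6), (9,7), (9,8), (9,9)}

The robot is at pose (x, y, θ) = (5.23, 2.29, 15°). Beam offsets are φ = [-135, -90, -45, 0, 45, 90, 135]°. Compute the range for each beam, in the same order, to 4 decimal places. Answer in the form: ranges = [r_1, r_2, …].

ranges = [0.4600, 1.3355, 2.5800, 2.8677, 4.2839, 6.9467, 4.8844]

beam 1: φ=-135°, α=240°
  dir = (cos 240°, sin 240°) = (-0.5000, -0.8660); from cell (5,2)
  next x-line at t=0.4600, next y-line at t=0.3349; Δt_x=2.0000, Δt_y=1.1547
    y: enter (5,1) at t=0.3349
    x: enter (4,1) at t=0.4600 ← occupied
  → r_1 = 0.4600
beam 2: φ=-90°, α=285°
  dir = (cos 285°, sin 285°) = (0.2588, -0.9659); from cell (5,2)
  next x-line at t=2.9751, next y-line at t=0.3002; Δt_x=3.8637, Δt_y=1.0353
    y: enter (5,1) at t=0.3002
    y: enter (5,0) at t=1.3355 ← occupied
  → r_2 = 1.3355
beam 3: φ=-45°, α=330°
  dir = (cos 330°, sin 330°) = (0.8660, -0.5000); from cell (5,2)
  next x-line at t=0.8891, next y-line at t=0.5800; Δt_x=1.1547, Δt_y=2.0000
    y: enter (5,1) at t=0.5800
    x: enter (6,1) at t=0.8891
    x: enter (7,1) at t=2.0438
    y: enter (7,0) at t=2.5800 ← occupied
  → r_3 = 2.5800
beam 4: φ=0°, α=15°
  dir = (cos 15°, sin 15°) = (0.9659, 0.2588); from cell (5,2)
  next x-line at t=0.7972, next y-line at t=2.7432; Δt_x=1.0353, Δt_y=3.8637
    x: enter (6,2) at t=0.7972
    x: enter (7,2) at t=1.8324
    y: enter (7,3) at t=2.7432
    x: enter (8,3) at t=2.8677 ← occupied
  → r_4 = 2.8677
beam 5: φ=45°, α=60°
  dir = (cos 60°, sin 60°) = (0.5000, 0.8660); from cell (5,2)
  next x-line at t=1.5400, next y-line at t=0.8198; Δt_x=2.0000, Δt_y=1.1547
    y: enter (5,3) at t=0.8198
    x: enter (6,3) at t=1.5400
    y: enter (6,4) at t=1.9745
    y: enter (6,5) at t=3.1292
    x: enter (7,5) at t=3.5400
    y: enter (7,6) at t=4.2839 ← occupied
  → r_5 = 4.2839
beam 6: φ=90°, α=105°
  dir = (cos 105°, sin 105°) = (-0.2588, 0.9659); from cell (5,2)
  next x-line at t=0.8887, next y-line at t=0.7350; Δt_x=3.8637, Δt_y=1.0353
    y: enter (5,3) at t=0.7350
    x: enter (4,3) at t=0.8887
    y: enter (4,4) at t=1.7703
    y: enter (4,5) at t=2.8056
    y: enter (4,6) at t=3.8409
    x: enter (3,6) at t=4.7524
    y: enter (3,7) at t=4.8762
    y: enter (3,8) at t=5.9114
    y: enter (3,9) at t=6.9467 ← occupied
  → r_6 = 6.9467
beam 7: φ=135°, α=150°
  dir = (cos 150°, sin 150°) = (-0.8660, 0.5000); from cell (5,2)
  next x-line at t=0.2656, next y-line at t=1.4200; Δt_x=1.1547, Δt_y=2.0000
    x: enter (4,2) at t=0.2656
    y: enter (4,3) at t=1.4200
    x: enter (3,3) at t=1.4203
    x: enter (2,3) at t=2.5750
    y: enter (2,4) at t=3.4200
    x: enter (1,4) at t=3.7297
    x: enter (0,4) at t=4.8844 ← occupied
  → r_7 = 4.8844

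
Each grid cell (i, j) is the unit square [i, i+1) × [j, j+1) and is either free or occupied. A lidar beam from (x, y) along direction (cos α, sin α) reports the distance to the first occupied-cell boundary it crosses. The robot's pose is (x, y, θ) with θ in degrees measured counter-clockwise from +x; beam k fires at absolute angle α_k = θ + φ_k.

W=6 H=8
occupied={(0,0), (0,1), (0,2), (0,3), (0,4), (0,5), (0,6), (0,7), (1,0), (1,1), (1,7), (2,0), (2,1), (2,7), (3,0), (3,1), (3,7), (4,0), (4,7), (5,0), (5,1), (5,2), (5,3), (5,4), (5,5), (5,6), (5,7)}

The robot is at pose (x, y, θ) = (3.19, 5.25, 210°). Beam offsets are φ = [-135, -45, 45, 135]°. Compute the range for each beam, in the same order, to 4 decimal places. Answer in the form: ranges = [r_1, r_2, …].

ranges = [1.8117, 2.2673, 3.3646, 1.8738]

beam 1: φ=-135°, α=75°
  direction (0.2588, 0.9659); cell (3,5); t to first gridline: x 3.1296, y 0.7765 (then +3.8637 / +1.0353)
    (3,6) via y @ 0.7765
    (3,7) via y @ 1.8117  # hit
  → r_1 = 1.8117
beam 2: φ=-45°, α=165°
  direction (-0.9659, 0.2588); cell (3,5); t to first gridline: x 0.1967, y 2.8978 (then +1.0353 / +3.8637)
    (2,5) via x @ 0.1967
    (1,5) via x @ 1.2320
    (0,5) via x @ 2.2673  # hit
  → r_2 = 2.2673
beam 3: φ=45°, α=255°
  direction (-0.2588, -0.9659); cell (3,5); t to first gridline: x 0.7341, y 0.2588 (then +3.8637 / +1.0353)
    (3,4) via y @ 0.2588
    (2,4) via x @ 0.7341
    (2,3) via y @ 1.2941
    (2,2) via y @ 2.3294
    (2,1) via y @ 3.3646  # hit
  → r_3 = 3.3646
beam 4: φ=135°, α=345°
  direction (0.9659, -0.2588); cell (3,5); t to first gridline: x 0.8386, y 0.9659 (then +1.0353 / +3.8637)
    (4,5) via x @ 0.8386
    (4,4) via y @ 0.9659
    (5,4) via x @ 1.8738  # hit
  → r_4 = 1.8738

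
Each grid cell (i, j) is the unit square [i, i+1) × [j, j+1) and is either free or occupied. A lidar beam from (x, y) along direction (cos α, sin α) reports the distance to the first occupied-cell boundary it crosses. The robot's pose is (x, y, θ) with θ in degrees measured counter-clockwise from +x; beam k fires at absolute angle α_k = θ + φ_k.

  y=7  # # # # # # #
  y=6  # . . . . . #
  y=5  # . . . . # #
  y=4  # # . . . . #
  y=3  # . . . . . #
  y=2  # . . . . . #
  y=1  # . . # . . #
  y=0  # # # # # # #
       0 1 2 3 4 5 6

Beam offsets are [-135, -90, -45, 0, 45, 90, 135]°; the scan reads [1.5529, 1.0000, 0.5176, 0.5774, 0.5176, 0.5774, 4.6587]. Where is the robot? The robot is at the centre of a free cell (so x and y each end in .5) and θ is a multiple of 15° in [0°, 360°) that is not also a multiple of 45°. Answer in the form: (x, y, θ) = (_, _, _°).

Enumerate (i+0.5, j+0.5, θ) over the 27 free cells and 16 admissible headings. For each, cast all 7 beams and compare to the given ranges.
  (4.5, 1.5, 255°): beam 1 = 6.3509 ≠ 1.5529 ✗
  (5.5, 6.5, 330°): beam 1 = 4.6587 ≠ 1.5529 ✗
  (1.5, 3.5, 165°): beam 1 = 4.0415 ≠ 1.5529 ✗
  (5.5, 6.5, 150°): beam 1 = 0.5176 ≠ 1.5529 ✗
  …
  (1.5, 5.5, 210°): r_1=1.5529, r_2=1.0000, r_3=0.5176, r_4=0.5774, r_5=0.5176, r_6=0.5774, r_7=4.6587 — all match ✓
No second candidate reproduces the full scan.

(x, y, θ) = (1.5, 5.5, 210°)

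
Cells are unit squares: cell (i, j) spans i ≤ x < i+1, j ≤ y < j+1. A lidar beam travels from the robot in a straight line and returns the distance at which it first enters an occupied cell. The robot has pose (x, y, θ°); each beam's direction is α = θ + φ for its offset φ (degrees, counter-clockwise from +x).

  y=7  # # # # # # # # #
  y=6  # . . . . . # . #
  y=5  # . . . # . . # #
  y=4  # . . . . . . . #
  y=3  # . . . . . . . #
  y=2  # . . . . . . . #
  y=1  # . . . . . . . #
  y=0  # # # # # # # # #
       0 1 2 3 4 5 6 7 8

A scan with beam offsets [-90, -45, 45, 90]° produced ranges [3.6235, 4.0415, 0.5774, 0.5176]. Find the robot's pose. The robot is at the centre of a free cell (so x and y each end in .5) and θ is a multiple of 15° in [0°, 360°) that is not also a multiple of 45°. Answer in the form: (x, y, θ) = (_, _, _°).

(x, y, θ) = (4.5, 4.5, 15°)

Enumerate (i+0.5, j+0.5, θ) over the 39 free cells and 16 admissible headings. For each, cast all 4 beams and compare to the given ranges.
  (1.5, 1.5, 285°): beam 1 = 0.5176 ≠ 3.6235 ✗
  (2.5, 2.5, 300°): beam 1 = 1.7321 ≠ 3.6235 ✗
  (4.5, 6.5, 330°): beam 1 = 0.5774 ≠ 3.6235 ✗
  (7.5, 4.5, 195°): beam 1 = 0.5176 ≠ 3.6235 ✗
  …
  (4.5, 4.5, 15°): r_1=3.6235, r_2=4.0415, r_3=0.5774, r_4=0.5176 — all match ✓
Unique over the lattice → pose = (4.5, 4.5, 15°).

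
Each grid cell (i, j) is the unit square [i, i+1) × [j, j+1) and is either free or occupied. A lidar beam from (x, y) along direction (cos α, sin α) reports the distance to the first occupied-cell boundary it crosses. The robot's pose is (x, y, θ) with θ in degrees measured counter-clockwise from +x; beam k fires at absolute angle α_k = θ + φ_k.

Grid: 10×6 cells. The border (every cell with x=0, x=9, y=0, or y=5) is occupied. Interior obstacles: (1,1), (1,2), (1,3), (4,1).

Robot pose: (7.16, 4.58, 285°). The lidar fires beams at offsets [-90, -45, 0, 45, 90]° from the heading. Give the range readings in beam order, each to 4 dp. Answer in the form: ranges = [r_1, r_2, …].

ranges = [5.3420, 4.1338, 3.7063, 2.1246, 1.6228]

beam 1: φ=-90°, α=195°
  cosα=-0.9659 sinα=-0.2588 | (7,4) | tMaxX 0.1656 tMaxY 2.2409 | tΔX 1.0353 tΔY 3.8637
    t=0.1656 [x] (6,4)
    t=1.2009 [x] (5,4)
    t=2.2362 [x] (4,4)
    t=2.2409 [y] (4,3)
    t=3.2715 [x] (3,3)
    t=4.3067 [x] (2,3)
    t=5.3420 [x] (1,3) — stop
  → r_1 = 5.3420
beam 2: φ=-45°, α=240°
  cosα=-0.5000 sinα=-0.8660 | (7,4) | tMaxX 0.3200 tMaxY 0.6697 | tΔX 2.0000 tΔY 1.1547
    t=0.3200 [x] (6,4)
    t=0.6697 [y] (6,3)
    t=1.8244 [y] (6,2)
    t=2.3200 [x] (5,2)
    t=2.9791 [y] (5,1)
    t=4.1338 [y] (5,0) — stop
  → r_2 = 4.1338
beam 3: φ=0°, α=285°
  cosα=0.2588 sinα=-0.9659 | (7,4) | tMaxX 3.2455 tMaxY 0.6005 | tΔX 3.8637 tΔY 1.0353
    t=0.6005 [y] (7,3)
    t=1.6357 [y] (7,2)
    t=2.6710 [y] (7,1)
    t=3.2455 [x] (8,1)
    t=3.7063 [y] (8,0) — stop
  → r_3 = 3.7063
beam 4: φ=45°, α=330°
  cosα=0.8660 sinα=-0.5000 | (7,4) | tMaxX 0.9699 tMaxY 1.1600 | tΔX 1.1547 tΔY 2.0000
    t=0.9699 [x] (8,4)
    t=1.1600 [y] (8,3)
    t=2.1246 [x] (9,3) — stop
  → r_4 = 2.1246
beam 5: φ=90°, α=15°
  cosα=0.9659 sinα=0.2588 | (7,4) | tMaxX 0.8696 tMaxY 1.6228 | tΔX 1.0353 tΔY 3.8637
    t=0.8696 [x] (8,4)
    t=1.6228 [y] (8,5) — stop
  → r_5 = 1.6228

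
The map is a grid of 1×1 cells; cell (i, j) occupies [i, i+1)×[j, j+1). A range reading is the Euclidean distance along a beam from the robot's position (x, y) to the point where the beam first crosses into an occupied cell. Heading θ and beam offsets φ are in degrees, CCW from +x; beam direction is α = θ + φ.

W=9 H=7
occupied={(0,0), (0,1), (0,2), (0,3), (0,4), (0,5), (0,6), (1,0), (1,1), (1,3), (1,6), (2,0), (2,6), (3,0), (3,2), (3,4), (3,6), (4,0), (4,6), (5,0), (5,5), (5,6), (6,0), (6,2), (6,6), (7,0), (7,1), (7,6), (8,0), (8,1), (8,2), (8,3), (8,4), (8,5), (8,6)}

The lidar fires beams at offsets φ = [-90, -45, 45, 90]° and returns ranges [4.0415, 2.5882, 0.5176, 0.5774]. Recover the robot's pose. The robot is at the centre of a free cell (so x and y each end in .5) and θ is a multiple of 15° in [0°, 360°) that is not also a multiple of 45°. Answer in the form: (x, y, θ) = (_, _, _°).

Enumerate (i+0.5, j+0.5, θ) over the 28 free cells and 16 admissible headings. For each, cast all 4 beams and compare to the given ranges.
  (6.5, 5.5, 105°): beam 1 = 1.5529 ≠ 4.0415 ✗
  (1.5, 4.5, 75°): beam 1 = 1.5529 ≠ 4.0415 ✗
  (2.5, 3.5, 345°): beam 1 = 1.9319 ≠ 4.0415 ✗
  (6.5, 1.5, 240°): beam 1 = 2.8868 ≠ 4.0415 ✗
  …
  (4.5, 2.5, 120°): r_1=4.0415, r_2=2.5882, r_3=0.5176, r_4=0.5774 — all match ✓
Unique over the lattice → pose = (4.5, 2.5, 120°).

(x, y, θ) = (4.5, 2.5, 120°)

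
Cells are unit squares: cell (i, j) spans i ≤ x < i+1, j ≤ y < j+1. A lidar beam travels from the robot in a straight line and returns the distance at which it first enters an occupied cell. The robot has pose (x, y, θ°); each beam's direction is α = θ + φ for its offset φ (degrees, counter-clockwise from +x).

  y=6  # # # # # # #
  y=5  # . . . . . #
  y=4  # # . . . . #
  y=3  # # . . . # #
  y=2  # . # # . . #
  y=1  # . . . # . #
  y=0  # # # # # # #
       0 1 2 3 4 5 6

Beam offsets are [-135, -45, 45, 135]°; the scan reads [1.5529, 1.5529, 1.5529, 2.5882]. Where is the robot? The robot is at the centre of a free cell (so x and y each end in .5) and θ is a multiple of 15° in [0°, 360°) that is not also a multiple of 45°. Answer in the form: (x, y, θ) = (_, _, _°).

Enumerate (i+0.5, j+0.5, θ) over the 19 free cells and 16 admissible headings. For each, cast all 4 beams and compare to the given ranges.
  (5.5, 1.5, 255°): beam 1 = 5.1962 ≠ 1.5529 ✗
  (3.5, 3.5, 15°): beam 1 = 0.5774 ≠ 1.5529 ✗
  (2.5, 5.5, 195°): beam 1 = 0.5774 ≠ 1.5529 ✗
  (1.5, 1.5, 120°): beam 1 = 1.9319 ≠ 1.5529 ✗
  …
  (3.5, 4.5, 240°): r_1=1.5529, r_2=1.5529, r_3=1.5529, r_4=2.5882 — all match ✓
Unique over the lattice → pose = (3.5, 4.5, 240°).

(x, y, θ) = (3.5, 4.5, 240°)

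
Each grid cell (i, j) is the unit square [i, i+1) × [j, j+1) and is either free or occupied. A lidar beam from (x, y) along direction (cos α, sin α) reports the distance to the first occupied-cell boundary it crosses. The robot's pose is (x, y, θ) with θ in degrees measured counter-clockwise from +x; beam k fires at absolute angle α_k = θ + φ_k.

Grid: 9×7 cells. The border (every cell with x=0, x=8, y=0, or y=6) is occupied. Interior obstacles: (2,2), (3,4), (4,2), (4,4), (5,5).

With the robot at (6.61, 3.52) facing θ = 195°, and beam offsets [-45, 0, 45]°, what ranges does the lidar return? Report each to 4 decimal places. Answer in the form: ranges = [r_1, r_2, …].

beam 1: φ=-45°, α=150°
  direction (-0.8660, 0.5000); cell (6,3); t to first gridline: x 0.7044, y 0.9600 (then +1.1547 / +2.0000)
    (5,3) via x @ 0.7044
    (5,4) via y @ 0.9600
    (4,4) via x @ 1.8591  # hit
  → r_1 = 1.8591
beam 2: φ=0°, α=195°
  direction (-0.9659, -0.2588); cell (6,3); t to first gridline: x 0.6315, y 2.0091 (then +1.0353 / +3.8637)
    (5,3) via x @ 0.6315
    (4,3) via x @ 1.6668
    (4,2) via y @ 2.0091  # hit
  → r_2 = 2.0091
beam 3: φ=45°, α=240°
  direction (-0.5000, -0.8660); cell (6,3); t to first gridline: x 1.2200, y 0.6004 (then +2.0000 / +1.1547)
    (6,2) via y @ 0.6004
    (5,2) via x @ 1.2200
    (5,1) via y @ 1.7551
    (5,0) via y @ 2.9098  # hit
  → r_3 = 2.9098

ranges = [1.8591, 2.0091, 2.9098]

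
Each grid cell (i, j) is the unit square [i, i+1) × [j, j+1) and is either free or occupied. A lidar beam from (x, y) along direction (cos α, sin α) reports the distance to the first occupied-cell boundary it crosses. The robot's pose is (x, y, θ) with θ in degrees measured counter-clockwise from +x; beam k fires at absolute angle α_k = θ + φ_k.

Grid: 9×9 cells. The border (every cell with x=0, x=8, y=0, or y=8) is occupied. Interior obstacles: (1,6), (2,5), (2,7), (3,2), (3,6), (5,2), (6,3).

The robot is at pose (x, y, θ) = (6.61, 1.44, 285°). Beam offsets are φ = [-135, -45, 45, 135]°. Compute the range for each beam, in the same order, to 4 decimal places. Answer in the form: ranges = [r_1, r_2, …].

beam 1: φ=-135°, α=150°
  dir = (cos 150°, sin 150°) = (-0.8660, 0.5000); from cell (6,1)
  next x-line at t=0.7044, next y-line at t=1.1200; Δt_x=1.1547, Δt_y=2.0000
    x: enter (5,1) at t=0.7044
    y: enter (5,2) at t=1.1200 ← occupied
  → r_1 = 1.1200
beam 2: φ=-45°, α=240°
  dir = (cos 240°, sin 240°) = (-0.5000, -0.8660); from cell (6,1)
  next x-line at t=1.2200, next y-line at t=0.5081; Δt_x=2.0000, Δt_y=1.1547
    y: enter (6,0) at t=0.5081 ← occupied
  → r_2 = 0.5081
beam 3: φ=45°, α=330°
  dir = (cos 330°, sin 330°) = (0.8660, -0.5000); from cell (6,1)
  next x-line at t=0.4503, next y-line at t=0.8800; Δt_x=1.1547, Δt_y=2.0000
    x: enter (7,1) at t=0.4503
    y: enter (7,0) at t=0.8800 ← occupied
  → r_3 = 0.8800
beam 4: φ=135°, α=60°
  dir = (cos 60°, sin 60°) = (0.5000, 0.8660); from cell (6,1)
  next x-line at t=0.7800, next y-line at t=0.6466; Δt_x=2.0000, Δt_y=1.1547
    y: enter (6,2) at t=0.6466
    x: enter (7,2) at t=0.7800
    y: enter (7,3) at t=1.8013
    x: enter (8,3) at t=2.7800 ← occupied
  → r_4 = 2.7800

ranges = [1.1200, 0.5081, 0.8800, 2.7800]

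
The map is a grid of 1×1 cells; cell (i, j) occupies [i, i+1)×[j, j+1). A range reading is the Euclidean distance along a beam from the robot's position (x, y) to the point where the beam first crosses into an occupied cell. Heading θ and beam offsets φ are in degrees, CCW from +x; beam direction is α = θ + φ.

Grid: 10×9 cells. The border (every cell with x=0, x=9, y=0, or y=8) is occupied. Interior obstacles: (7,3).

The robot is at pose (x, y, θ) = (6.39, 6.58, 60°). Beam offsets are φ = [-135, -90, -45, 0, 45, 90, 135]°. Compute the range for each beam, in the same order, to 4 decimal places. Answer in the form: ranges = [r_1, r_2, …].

ranges = [2.6710, 3.0138, 2.7021, 1.6397, 1.4701, 2.8400, 5.5801]

beam 1: φ=-135°, α=285°
  dir = (cos 285°, sin 285°) = (0.2588, -0.9659); from cell (6,6)
  next x-line at t=2.3569, next y-line at t=0.6005; Δt_x=3.8637, Δt_y=1.0353
    y: enter (6,5) at t=0.6005
    y: enter (6,4) at t=1.6357
    x: enter (7,4) at t=2.3569
    y: enter (7,3) at t=2.6710 ← occupied
  → r_1 = 2.6710
beam 2: φ=-90°, α=330°
  dir = (cos 330°, sin 330°) = (0.8660, -0.5000); from cell (6,6)
  next x-line at t=0.7044, next y-line at t=1.1600; Δt_x=1.1547, Δt_y=2.0000
    x: enter (7,6) at t=0.7044
    y: enter (7,5) at t=1.1600
    x: enter (8,5) at t=1.8591
    x: enter (9,5) at t=3.0138 ← occupied
  → r_2 = 3.0138
beam 3: φ=-45°, α=15°
  dir = (cos 15°, sin 15°) = (0.9659, 0.2588); from cell (6,6)
  next x-line at t=0.6315, next y-line at t=1.6228; Δt_x=1.0353, Δt_y=3.8637
    x: enter (7,6) at t=0.6315
    y: enter (7,7) at t=1.6228
    x: enter (8,7) at t=1.6668
    x: enter (9,7) at t=2.7021 ← occupied
  → r_3 = 2.7021
beam 4: φ=0°, α=60°
  dir = (cos 60°, sin 60°) = (0.5000, 0.8660); from cell (6,6)
  next x-line at t=1.2200, next y-line at t=0.4850; Δt_x=2.0000, Δt_y=1.1547
    y: enter (6,7) at t=0.4850
    x: enter (7,7) at t=1.2200
    y: enter (7,8) at t=1.6397 ← occupied
  → r_4 = 1.6397
beam 5: φ=45°, α=105°
  dir = (cos 105°, sin 105°) = (-0.2588, 0.9659); from cell (6,6)
  next x-line at t=1.5068, next y-line at t=0.4348; Δt_x=3.8637, Δt_y=1.0353
    y: enter (6,7) at t=0.4348
    y: enter (6,8) at t=1.4701 ← occupied
  → r_5 = 1.4701
beam 6: φ=90°, α=150°
  dir = (cos 150°, sin 150°) = (-0.8660, 0.5000); from cell (6,6)
  next x-line at t=0.4503, next y-line at t=0.8400; Δt_x=1.1547, Δt_y=2.0000
    x: enter (5,6) at t=0.4503
    y: enter (5,7) at t=0.8400
    x: enter (4,7) at t=1.6050
    x: enter (3,7) at t=2.7597
    y: enter (3,8) at t=2.8400 ← occupied
  → r_6 = 2.8400
beam 7: φ=135°, α=195°
  dir = (cos 195°, sin 195°) = (-0.9659, -0.2588); from cell (6,6)
  next x-line at t=0.4038, next y-line at t=2.2409; Δt_x=1.0353, Δt_y=3.8637
    x: enter (5,6) at t=0.4038
    x: enter (4,6) at t=1.4390
    y: enter (4,5) at t=2.2409
    x: enter (3,5) at t=2.4743
    x: enter (2,5) at t=3.5096
    x: enter (1,5) at t=4.5449
    x: enter (0,5) at t=5.5801 ← occupied
  → r_7 = 5.5801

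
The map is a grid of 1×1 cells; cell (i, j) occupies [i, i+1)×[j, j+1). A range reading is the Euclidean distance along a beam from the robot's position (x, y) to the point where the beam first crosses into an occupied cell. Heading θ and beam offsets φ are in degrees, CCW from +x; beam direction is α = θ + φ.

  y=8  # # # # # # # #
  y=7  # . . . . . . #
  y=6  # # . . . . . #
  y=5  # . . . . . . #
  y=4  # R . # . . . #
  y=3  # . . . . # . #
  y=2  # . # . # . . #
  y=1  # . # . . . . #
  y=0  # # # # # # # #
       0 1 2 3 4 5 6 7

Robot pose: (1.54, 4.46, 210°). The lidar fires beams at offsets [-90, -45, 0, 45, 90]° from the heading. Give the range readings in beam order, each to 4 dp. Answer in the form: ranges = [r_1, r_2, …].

ranges = [1.0800, 0.5590, 0.6235, 2.0864, 1.6859]

beam 1: φ=-90°, α=120°
  d=(-0.5000,0.8660)  start (1,4)  tX=1.0800 tY=0.6235  stride 1/|dx|=2.0000 1/|dy|=1.1547
    cross y-line → (1,5), t=0.6235
    cross x-line → (0,5), t=1.0800 (wall)
  → r_1 = 1.0800
beam 2: φ=-45°, α=165°
  d=(-0.9659,0.2588)  start (1,4)  tX=0.5590 tY=2.0864  stride 1/|dx|=1.0353 1/|dy|=3.8637
    cross x-line → (0,4), t=0.5590 (wall)
  → r_2 = 0.5590
beam 3: φ=0°, α=210°
  d=(-0.8660,-0.5000)  start (1,4)  tX=0.6235 tY=0.9200  stride 1/|dx|=1.1547 1/|dy|=2.0000
    cross x-line → (0,4), t=0.6235 (wall)
  → r_3 = 0.6235
beam 4: φ=45°, α=255°
  d=(-0.2588,-0.9659)  start (1,4)  tX=2.0864 tY=0.4762  stride 1/|dx|=3.8637 1/|dy|=1.0353
    cross y-line → (1,3), t=0.4762
    cross y-line → (1,2), t=1.5115
    cross x-line → (0,2), t=2.0864 (wall)
  → r_4 = 2.0864
beam 5: φ=90°, α=300°
  d=(0.5000,-0.8660)  start (1,4)  tX=0.9200 tY=0.5312  stride 1/|dx|=2.0000 1/|dy|=1.1547
    cross y-line → (1,3), t=0.5312
    cross x-line → (2,3), t=0.9200
    cross y-line → (2,2), t=1.6859 (wall)
  → r_5 = 1.6859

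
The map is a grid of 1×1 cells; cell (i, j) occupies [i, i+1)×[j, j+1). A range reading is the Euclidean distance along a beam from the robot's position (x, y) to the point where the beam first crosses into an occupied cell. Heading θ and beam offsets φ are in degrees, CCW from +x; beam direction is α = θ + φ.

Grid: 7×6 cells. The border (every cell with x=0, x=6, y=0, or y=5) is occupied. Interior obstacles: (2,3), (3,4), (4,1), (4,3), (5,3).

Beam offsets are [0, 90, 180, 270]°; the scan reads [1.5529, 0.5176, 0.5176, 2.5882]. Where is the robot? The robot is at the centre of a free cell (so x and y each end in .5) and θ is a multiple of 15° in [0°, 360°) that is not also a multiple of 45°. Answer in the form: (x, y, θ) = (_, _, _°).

(x, y, θ) = (5.5, 2.5, 255°)

Candidates: 15 free-cell centres × 16 headings = 240 poses. Raycast each; keep the one whose scan matches to 4 dp.
  (3.5, 2.5, 60°): beam 1 = 1.0000 ≠ 1.5529 ✗
  (1.5, 2.5, 195°): beam 1 = 0.5176 ≠ 1.5529 ✗
  (5.5, 2.5, 300°): beam 1 = 1.0000 ≠ 1.5529 ✗
  (1.5, 2.5, 210°): beam 1 = 0.5774 ≠ 1.5529 ✗
  …
  (5.5, 2.5, 255°): r_1=1.5529, r_2=0.5176, r_3=0.5176, r_4=2.5882 — all match ✓
No second candidate reproduces the full scan.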